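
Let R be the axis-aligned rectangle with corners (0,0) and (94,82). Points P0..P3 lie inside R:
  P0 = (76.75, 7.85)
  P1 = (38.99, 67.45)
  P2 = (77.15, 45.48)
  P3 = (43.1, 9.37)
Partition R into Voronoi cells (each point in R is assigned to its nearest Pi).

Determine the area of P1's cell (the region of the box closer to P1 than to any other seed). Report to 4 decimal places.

1. box [0,94]×[0,82]: [(0, 0) (94, 0) (94, 82) (0, 82)]
2. ⊥bis P1·P0 via (57.87,37.65): [(0, 0.9861) (94, 60.5404) (94, 82) (0, 82)]  |A|=4816.2559
3. ⊥bis P1·P2 via (58.07,56.465): [(0, 0.9861) (41.1323, 27.0457) (72.7714, 82) (0, 82)]  |A|=3665.6948
4. ⊥bis P1·P3 via (41.045,38.41): [(0, 35.5055) (47.9567, 38.8991) (72.7714, 82) (0, 82)]  |A|=2683.118
5. canonical 4-gon: [(0, 35.5055) (47.9567, 38.8991) (72.7714, 82) (0, 82)]
6. shoelace: 2683.118

Area of P1's cell: 2683.1180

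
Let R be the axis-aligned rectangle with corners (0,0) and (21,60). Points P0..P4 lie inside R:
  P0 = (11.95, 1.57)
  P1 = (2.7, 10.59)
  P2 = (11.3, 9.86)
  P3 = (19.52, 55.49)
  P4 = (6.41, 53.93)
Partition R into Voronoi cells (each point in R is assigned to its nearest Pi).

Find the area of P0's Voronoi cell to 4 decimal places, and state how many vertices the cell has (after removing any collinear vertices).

Area of P0's cell: 98.6367 (4 vertices)

1. box [0,21]×[0,60]: [(0, 0) (21, 0) (21, 60) (0, 60)]
2. ⊥bis P0·P1 via (7.325,6.08): [(1.3962, 0) (21, 0) (21, 20.1037)]  |A|=197.0546
3. ⊥bis P0·P2 via (11.625,5.715): [(6.5836, 5.3197) (1.3962, 0) (21, 0) (21, 6.4501)]  |A|=98.6367
4. ⊥bis P0·P3 via (15.735,28.53): [(6.5836, 5.3197) (1.3962, 0) (21, 0) (21, 6.4501)]  |A|=98.6367
5. ⊥bis P0·P4 via (9.18,27.75): [(6.5836, 5.3197) (1.3962, 0) (21, 0) (21, 6.4501)]  |A|=98.6367
6. canonical 4-gon: [(6.5836, 5.3197) (1.3962, 0) (21, 0) (21, 6.4501)]
7. shoelace: 98.6367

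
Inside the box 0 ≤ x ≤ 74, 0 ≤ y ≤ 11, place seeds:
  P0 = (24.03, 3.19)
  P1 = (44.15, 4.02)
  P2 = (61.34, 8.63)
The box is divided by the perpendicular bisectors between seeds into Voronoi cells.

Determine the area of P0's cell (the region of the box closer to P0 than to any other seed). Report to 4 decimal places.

1. box [0,74]×[0,11]: [(0, 0) (74, 0) (74, 11) (0, 11)]
2. ⊥bis P0·P1 via (34.09,3.605): [(0, 0) (34.2387, 0) (33.7849, 11) (0, 11)]  |A|=374.1301
3. ⊥bis P0·P2 via (42.685,5.91): [(0, 0) (34.2387, 0) (33.7849, 11) (0, 11)]  |A|=374.1301
4. canonical 4-gon: [(0, 0) (34.2387, 0) (33.7849, 11) (0, 11)]
5. shoelace: 374.1301

Area of P0's cell: 374.1301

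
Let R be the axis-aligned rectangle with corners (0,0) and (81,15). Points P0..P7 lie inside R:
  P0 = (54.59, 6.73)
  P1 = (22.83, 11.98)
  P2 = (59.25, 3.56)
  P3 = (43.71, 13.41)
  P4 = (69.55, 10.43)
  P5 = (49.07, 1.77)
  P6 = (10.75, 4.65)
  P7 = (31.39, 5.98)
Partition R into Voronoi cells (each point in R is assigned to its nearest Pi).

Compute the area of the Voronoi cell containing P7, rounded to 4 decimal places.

1. box [0,81]×[0,15]: [(0, 0) (81, 0) (81, 15) (0, 15)]
2. ⊥bis P7·P0 via (42.99,6.355): [(0, 0) (43.1954, 0) (42.7105, 15) (0, 15)]  |A|=644.2948
3. ⊥bis P7·P1 via (27.11,8.98): [(20.8156, 0) (43.1954, 0) (42.7105, 15) (31.3296, 15)]  |A|=253.2055
4. ⊥bis P7·P2 via (45.32,4.77): [(20.8156, 0) (43.1954, 0) (42.7105, 15) (31.3296, 15)]  |A|=253.2055
5. ⊥bis P7·P3 via (37.55,9.695): [(20.8156, 0) (43.1954, 0) (43.184, 0.353) (34.3506, 15) (31.3296, 15)]  |A|=191.9817
6. ⊥bis P7·P4 via (50.47,8.205): [(20.8156, 0) (43.1954, 0) (43.184, 0.353) (34.3506, 15) (31.3296, 15)]  |A|=191.9817
7. ⊥bis P7·P5 via (40.23,3.875): [(20.8156, 0) (39.3073, 0) (40.4649, 4.8616) (34.3506, 15) (31.3296, 15)]  |A|=182.0762
8. ⊥bis P7·P6 via (21.07,5.315): [(21.3622, 0.7799) (21.4125, 0) (39.3073, 0) (40.4649, 4.8616) (34.3506, 15) (31.3296, 15)]  |A|=181.8435
9. canonical 6-gon: [(21.3622, 0.7799) (21.4125, 0) (39.3073, 0) (40.4649, 4.8616) (34.3506, 15) (31.3296, 15)]
10. shoelace: 181.8435

Area of P7's cell: 181.8435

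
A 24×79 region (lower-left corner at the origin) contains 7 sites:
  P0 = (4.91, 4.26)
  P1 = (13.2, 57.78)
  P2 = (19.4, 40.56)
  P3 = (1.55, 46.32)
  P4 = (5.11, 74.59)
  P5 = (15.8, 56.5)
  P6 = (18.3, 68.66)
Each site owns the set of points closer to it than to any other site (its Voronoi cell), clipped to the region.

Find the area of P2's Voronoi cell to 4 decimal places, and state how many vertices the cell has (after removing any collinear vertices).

1. box [0,24]×[0,79]: [(0, 0) (24, 0) (24, 79) (0, 79)]
2. ⊥bis P2·P0 via (12.155,22.41): [(0, 27.262) (24, 17.6818) (24, 79) (0, 79)]  |A|=1356.6751
3. ⊥bis P2·P1 via (16.3,49.17): [(0, 43.3012) (0, 27.262) (24, 17.6818) (24, 51.9424)]  |A|=603.5983
4. ⊥bis P2·P3 via (10.475,43.44): [(11.8013, 47.5503) (4.6549, 25.4038) (24, 17.6818) (24, 51.9424)]  |A|=450.7713
5. ⊥bis P2·P4 via (12.255,57.575): [(11.8013, 47.5503) (4.6549, 25.4038) (24, 17.6818) (24, 51.9424)]  |A|=450.7713
6. ⊥bis P2·P5 via (17.6,48.53): [(11.6865, 47.1945) (4.6549, 25.4038) (24, 17.6818) (24, 49.9754)]  |A|=436.7432
7. ⊥bis P2·P6 via (18.85,54.61): [(11.6865, 47.1945) (4.6549, 25.4038) (24, 17.6818) (24, 49.9754)]  |A|=436.7432
8. canonical 4-gon: [(11.6865, 47.1945) (4.6549, 25.4038) (24, 17.6818) (24, 49.9754)]
9. shoelace: 436.7432

Area of P2's cell: 436.7432 (4 vertices)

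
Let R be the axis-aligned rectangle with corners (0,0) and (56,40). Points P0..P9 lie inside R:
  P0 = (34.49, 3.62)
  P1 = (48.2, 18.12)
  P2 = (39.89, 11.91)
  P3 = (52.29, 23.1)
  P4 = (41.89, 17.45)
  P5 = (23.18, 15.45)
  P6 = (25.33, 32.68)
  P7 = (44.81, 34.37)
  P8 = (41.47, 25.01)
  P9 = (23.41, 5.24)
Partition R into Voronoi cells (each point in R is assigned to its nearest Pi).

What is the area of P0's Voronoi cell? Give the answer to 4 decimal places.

1. box [0,56]×[0,40]: [(0, 0) (56, 0) (56, 40) (0, 40)]
2. ⊥bis P0·P1 via (41.345,10.87): [(0, 0) (52.8414, 0) (10.5365, 40) (0, 40)]  |A|=1267.5564
3. ⊥bis P0·P2 via (37.19,7.765): [(0, 31.9901) (0, 0) (49.1107, 0)]  |A|=785.5281
4. ⊥bis P0·P3 via (43.39,13.36): [(0, 31.9901) (0, 0) (49.1107, 0)]  |A|=785.5281
5. ⊥bis P0·P4 via (38.19,10.535): [(8.776, 26.2735) (0, 30.9693) (0, 0) (49.1107, 0)]  |A|=781.0487
6. ⊥bis P0·P5 via (28.835,9.535): [(31.1196, 11.7192) (18.8616, 0) (49.1107, 0)]  |A|=177.2473
7. ⊥bis P0·P6 via (29.91,18.15): [(31.1196, 11.7192) (18.8616, 0) (49.1107, 0)]  |A|=177.2473
8. ⊥bis P0·P7 via (39.65,18.995): [(31.1196, 11.7192) (18.8616, 0) (49.1107, 0)]  |A|=177.2473
9. ⊥bis P0·P8 via (37.98,14.315): [(31.1196, 11.7192) (18.8616, 0) (49.1107, 0)]  |A|=177.2473
10. ⊥bis P0·P9 via (28.95,4.43): [(31.1196, 11.7192) (29.8364, 10.4924) (28.3023, 0) (49.1107, 0)]  |A|=127.7198
11. canonical 4-gon: [(31.1196, 11.7192) (29.8364, 10.4924) (28.3023, 0) (49.1107, 0)]
12. shoelace: 127.7198

Area of P0's cell: 127.7198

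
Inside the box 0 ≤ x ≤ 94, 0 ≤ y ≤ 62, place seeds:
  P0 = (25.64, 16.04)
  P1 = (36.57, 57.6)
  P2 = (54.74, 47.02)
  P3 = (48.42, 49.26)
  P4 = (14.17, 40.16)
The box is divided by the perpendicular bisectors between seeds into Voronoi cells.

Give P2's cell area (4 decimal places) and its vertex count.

Area of P2's cell: 2464.1625 (5 vertices)

1. box [0,94]×[0,62]: [(0, 0) (94, 0) (94, 62) (0, 62)]
2. ⊥bis P2·P0 via (40.19,31.53): [(73.757, 0) (94, 0) (94, 62) (7.7515, 62)]  |A|=3301.2371
3. ⊥bis P2·P1 via (45.655,52.31): [(35.9011, 35.5587) (73.757, 0) (94, 0) (94, 62) (51.2973, 62)]  |A|=2725.5328
4. ⊥bis P2·P3 via (51.58,48.14): [(44.3185, 27.6521) (73.757, 0) (94, 0) (94, 62) (56.4924, 62)]  |A|=2464.1625
5. ⊥bis P2·P4 via (34.455,43.59): [(44.3185, 27.6521) (73.757, 0) (94, 0) (94, 62) (56.4924, 62)]  |A|=2464.1625
6. canonical 5-gon: [(44.3185, 27.6521) (73.757, 0) (94, 0) (94, 62) (56.4924, 62)]
7. shoelace: 2464.1625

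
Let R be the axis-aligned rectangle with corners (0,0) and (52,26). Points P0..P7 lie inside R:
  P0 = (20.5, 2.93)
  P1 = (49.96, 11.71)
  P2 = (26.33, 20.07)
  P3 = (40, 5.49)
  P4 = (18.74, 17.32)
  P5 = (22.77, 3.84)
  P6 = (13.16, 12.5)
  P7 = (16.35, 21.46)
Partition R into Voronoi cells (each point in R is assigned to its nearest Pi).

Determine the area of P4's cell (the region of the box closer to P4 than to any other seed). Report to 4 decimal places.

Area of P4's cell: 67.1641

1. box [0,52]×[0,26]: [(0, 0) (52, 0) (52, 26) (0, 26)]
2. ⊥bis P4·P0 via (19.62,10.125): [(0, 7.7253) (52, 14.0853) (52, 26) (0, 26)]  |A|=784.9234
3. ⊥bis P4·P1 via (34.35,14.515): [(0, 7.7253) (33.8744, 11.8684) (36.4138, 26) (0, 26)]  |A|=566.814
4. ⊥bis P4·P2 via (22.535,18.695): [(0, 7.7253) (25.3846, 10.8301) (19.8883, 26) (0, 26)]  |A|=382.7996
5. ⊥bis P4·P3 via (29.37,11.405): [(0, 7.7253) (25.3846, 10.8301) (19.8883, 26) (0, 26)]  |A|=382.7996
6. ⊥bis P4·P5 via (20.755,10.58): [(0, 7.7253) (18.9652, 10.0449) (25.0139, 11.8532) (19.8883, 26) (0, 26)]  |A|=379.3699
7. ⊥bis P4·P6 via (15.95,14.91): [(19.9088, 10.327) (25.0139, 11.8532) (19.8883, 26) (6.3705, 26)]  |A|=145.954
8. ⊥bis P4·P7 via (17.545,19.39): [(13.8985, 17.2849) (19.9088, 10.327) (25.0139, 11.8532) (21.4636, 21.6522)]  |A|=67.1641
9. canonical 4-gon: [(13.8985, 17.2849) (19.9088, 10.327) (25.0139, 11.8532) (21.4636, 21.6522)]
10. shoelace: 67.1641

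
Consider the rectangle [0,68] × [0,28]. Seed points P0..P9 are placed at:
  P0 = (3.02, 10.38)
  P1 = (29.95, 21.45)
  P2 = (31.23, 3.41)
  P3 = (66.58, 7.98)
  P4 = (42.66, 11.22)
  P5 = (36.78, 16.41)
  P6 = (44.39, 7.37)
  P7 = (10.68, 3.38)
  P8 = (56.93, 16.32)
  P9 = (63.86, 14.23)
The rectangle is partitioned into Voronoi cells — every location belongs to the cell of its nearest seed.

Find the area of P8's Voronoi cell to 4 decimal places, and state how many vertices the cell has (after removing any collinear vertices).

Area of P8's cell: 255.8308 (6 vertices)

1. box [0,68]×[0,28]: [(0, 0) (68, 0) (68, 28) (0, 28)]
2. ⊥bis P8·P0 via (29.975,13.35): [(31.446, 0) (68, 0) (68, 28) (28.3608, 28)]  |A|=1066.7053
3. ⊥bis P8·P1 via (43.44,18.885): [(39.8492, 0) (68, 0) (68, 28) (45.1731, 28)]  |A|=713.6875
4. ⊥bis P8·P2 via (44.08,9.865): [(42.3716, 13.2659) (49.0355, 0) (68, 0) (68, 28) (45.1731, 28)]  |A|=652.7547
5. ⊥bis P8·P3 via (61.755,12.15): [(42.3716, 13.2659) (49.0355, 0) (51.2544, 0) (68, 19.3759) (68, 28) (45.1731, 28)]  |A|=490.5237
6. ⊥bis P8·P4 via (49.795,13.77): [(45.0121, 27.1529) (53.7035, 2.8338) (68, 19.3759) (68, 28) (45.1731, 28)]  |A|=354.5194
7. ⊥bis P8·P5 via (46.855,16.365): [(46.8798, 21.9267) (53.7035, 2.8338) (68, 19.3759) (68, 28) (46.907, 28)]  |A|=348.0423
8. ⊥bis P8·P6 via (50.66,11.845): [(46.8798, 21.9267) (50.3054, 12.3418) (55.5591, 4.9808) (68, 19.3759) (68, 28) (46.907, 28)]  |A|=335.5732
9. ⊥bis P8·P7 via (33.805,9.85): [(46.8798, 21.9267) (50.3054, 12.3418) (55.5591, 4.9808) (68, 19.3759) (68, 28) (46.907, 28)]  |A|=335.5732
10. ⊥bis P8·P9 via (60.395,15.275): [(46.8798, 21.9267) (50.3054, 12.3418) (55.5591, 4.9808) (58.2184, 8.0579) (64.2327, 28) (46.907, 28)]  |A|=255.8308
11. canonical 6-gon: [(46.8798, 21.9267) (50.3054, 12.3418) (55.5591, 4.9808) (58.2184, 8.0579) (64.2327, 28) (46.907, 28)]
12. shoelace: 255.8308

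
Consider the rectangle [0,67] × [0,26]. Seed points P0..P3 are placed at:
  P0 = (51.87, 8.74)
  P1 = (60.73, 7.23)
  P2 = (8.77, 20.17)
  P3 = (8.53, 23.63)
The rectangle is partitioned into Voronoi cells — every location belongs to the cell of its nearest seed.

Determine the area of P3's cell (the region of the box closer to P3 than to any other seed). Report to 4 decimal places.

Area of P3's cell: 117.7096

1. box [0,67]×[0,26]: [(0, 0) (67, 0) (67, 26) (0, 26)]
2. ⊥bis P3·P0 via (30.2,16.185): [(0, 0) (24.6394, 0) (33.5721, 26) (0, 26)]  |A|=756.7496
3. ⊥bis P3·P1 via (34.63,15.43): [(0, 0) (24.6394, 0) (33.5721, 26) (0, 26)]  |A|=756.7496
4. ⊥bis P3·P2 via (8.65,21.9): [(0, 21.3) (32.7375, 23.5708) (33.5721, 26) (0, 26)]  |A|=117.7096
5. canonical 4-gon: [(0, 21.3) (32.7375, 23.5708) (33.5721, 26) (0, 26)]
6. shoelace: 117.7096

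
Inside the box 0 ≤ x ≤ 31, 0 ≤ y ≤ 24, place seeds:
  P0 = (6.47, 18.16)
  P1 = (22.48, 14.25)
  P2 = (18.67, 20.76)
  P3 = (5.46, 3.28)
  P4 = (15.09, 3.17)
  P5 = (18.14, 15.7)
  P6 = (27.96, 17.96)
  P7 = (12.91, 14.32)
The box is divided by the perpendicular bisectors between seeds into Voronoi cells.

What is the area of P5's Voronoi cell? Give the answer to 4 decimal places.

Area of P5's cell: 36.6543

1. box [0,31]×[0,24]: [(0, 0) (31, 0) (31, 24) (0, 24)]
2. ⊥bis P5·P0 via (12.305,16.93): [(8.7362, 0) (31, 0) (31, 24) (13.7953, 24)]  |A|=473.6215
3. ⊥bis P5·P1 via (20.31,14.975): [(8.7362, 0) (15.3068, 0) (23.3253, 24) (13.7953, 24)]  |A|=193.2067
4. ⊥bis P5·P2 via (18.405,18.23): [(12.7049, 18.827) (8.7362, 0) (15.3068, 0) (21.2963, 17.9272)]  |A|=141.5576
5. ⊥bis P5·P3 via (11.8,9.49): [(12.7049, 18.827) (10.925, 10.3833) (16.7791, 4.4067) (21.2963, 17.9272)]  |A|=90.1469
6. ⊥bis P5·P4 via (16.615,9.435): [(12.7049, 18.827) (11.0125, 10.7987) (18.3204, 9.0199) (21.2963, 17.9272)]  |A|=70.4422
7. ⊥bis P5·P6 via (23.05,16.83): [(12.7049, 18.827) (11.0125, 10.7987) (18.3204, 9.0199) (21.2963, 17.9272)]  |A|=70.4422
8. ⊥bis P5·P7 via (15.525,15.01): [(14.5694, 18.6318) (17.0222, 9.3359) (18.3204, 9.0199) (21.2963, 17.9272)]  |A|=36.6543
9. canonical 4-gon: [(14.5694, 18.6318) (17.0222, 9.3359) (18.3204, 9.0199) (21.2963, 17.9272)]
10. shoelace: 36.6543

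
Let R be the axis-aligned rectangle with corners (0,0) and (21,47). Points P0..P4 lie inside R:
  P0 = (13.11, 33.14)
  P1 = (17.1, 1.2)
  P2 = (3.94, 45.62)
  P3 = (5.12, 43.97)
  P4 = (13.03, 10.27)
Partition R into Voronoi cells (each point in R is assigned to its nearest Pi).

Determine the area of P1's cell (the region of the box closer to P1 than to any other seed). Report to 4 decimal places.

1. box [0,21]×[0,47]: [(0, 0) (21, 0) (21, 47) (0, 47)]
2. ⊥bis P1·P0 via (15.105,17.17): [(0, 15.2831) (0, 0) (21, 0) (21, 17.9064)]  |A|=348.4894
3. ⊥bis P1·P2 via (10.52,23.41): [(0, 15.2831) (0, 0) (21, 0) (21, 17.9064)]  |A|=348.4894
4. ⊥bis P1·P3 via (11.11,22.585): [(0, 15.2831) (0, 0) (21, 0) (21, 17.9064)]  |A|=348.4894
5. ⊥bis P1·P4 via (15.065,5.735): [(2.2845, 0) (21, 0) (21, 8.3982)]  |A|=78.5883
6. canonical 3-gon: [(2.2845, 0) (21, 0) (21, 8.3982)]
7. shoelace: 78.5883

Area of P1's cell: 78.5883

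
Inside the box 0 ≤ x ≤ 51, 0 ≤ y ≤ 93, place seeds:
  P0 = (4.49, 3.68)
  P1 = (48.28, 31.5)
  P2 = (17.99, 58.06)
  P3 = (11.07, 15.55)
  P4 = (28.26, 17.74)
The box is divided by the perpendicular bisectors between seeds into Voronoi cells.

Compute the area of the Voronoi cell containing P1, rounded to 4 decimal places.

Area of P1's cell: 671.8731

1. box [0,51]×[0,93]: [(0, 0) (51, 0) (51, 93) (0, 93)]
2. ⊥bis P1·P0 via (26.385,17.59): [(0, 59.1212) (37.56, 0) (51, 0) (51, 93) (0, 93)]  |A|=3632.7027
3. ⊥bis P1·P2 via (33.135,44.78): [(19.2042, 28.8929) (37.56, 0) (51, 0) (51, 65.1539)]  |A|=1229.9686
4. ⊥bis P1·P3 via (29.675,23.525): [(24.6916, 35.1508) (39.7589, 0) (51, 0) (51, 65.1539)]  |A|=1054.6135
5. ⊥bis P1·P4 via (38.27,24.62): [(28.246, 39.2044) (51, 6.0986) (51, 65.1539)]  |A|=671.8731
6. canonical 3-gon: [(28.246, 39.2044) (51, 6.0986) (51, 65.1539)]
7. shoelace: 671.8731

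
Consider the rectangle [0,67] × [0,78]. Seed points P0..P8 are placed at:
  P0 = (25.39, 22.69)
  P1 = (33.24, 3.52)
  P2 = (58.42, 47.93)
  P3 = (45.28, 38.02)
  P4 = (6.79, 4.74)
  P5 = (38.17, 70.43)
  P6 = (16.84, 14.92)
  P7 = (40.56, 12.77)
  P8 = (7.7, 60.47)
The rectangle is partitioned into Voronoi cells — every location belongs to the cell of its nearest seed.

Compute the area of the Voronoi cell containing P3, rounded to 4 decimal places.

Area of P3's cell: 729.2411

1. box [0,67]×[0,78]: [(0, 0) (67, 0) (67, 78) (0, 78)]
2. ⊥bis P3·P0 via (35.335,30.355): [(0, 76.2006) (58.7308, 0) (67, 0) (67, 78) (0, 78)]  |A|=2988.3393
3. ⊥bis P3·P1 via (39.26,20.77): [(0, 76.2006) (43.9966, 19.117) (67, 11.0891) (67, 78) (0, 78)]  |A|=2781.7537
4. ⊥bis P3·P2 via (51.85,42.975): [(0, 76.2006) (43.9966, 19.117) (67, 11.0891) (67, 22.8871) (25.4346, 78) (0, 78)]  |A|=1636.3603
5. ⊥bis P3·P4 via (26.035,21.38): [(0, 76.2006) (43.9966, 19.117) (67, 11.0891) (67, 22.8871) (25.4346, 78) (0, 78)]  |A|=1636.3603
6. ⊥bis P3·P5 via (41.725,54.225): [(20.5224, 49.5737) (43.9966, 19.117) (67, 11.0891) (67, 22.8871) (43.1325, 54.5338)]  |A|=947.2106
7. ⊥bis P3·P6 via (31.06,26.47): [(20.5224, 49.5737) (43.9966, 19.117) (67, 11.0891) (67, 22.8871) (43.1325, 54.5338)]  |A|=947.2106
8. ⊥bis P3·P7 via (42.92,25.395): [(20.5224, 49.5737) (38.5246, 26.2166) (67, 20.8937) (67, 22.8871) (43.1325, 54.5338)]  |A|=747.9223
9. ⊥bis P3·P8 via (26.49,49.245): [(27.616, 51.1298) (23.9949, 45.0683) (38.5246, 26.2166) (67, 20.8937) (67, 22.8871) (43.1325, 54.5338)]  |A|=729.2411
10. canonical 6-gon: [(27.616, 51.1298) (23.9949, 45.0683) (38.5246, 26.2166) (67, 20.8937) (67, 22.8871) (43.1325, 54.5338)]
11. shoelace: 729.2411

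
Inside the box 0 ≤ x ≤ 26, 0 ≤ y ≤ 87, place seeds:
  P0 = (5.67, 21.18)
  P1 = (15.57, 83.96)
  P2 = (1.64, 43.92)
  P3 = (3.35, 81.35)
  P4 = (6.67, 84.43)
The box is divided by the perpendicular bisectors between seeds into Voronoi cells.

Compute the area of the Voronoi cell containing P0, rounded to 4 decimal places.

Area of P0's cell: 889.3593

1. box [0,26]×[0,87]: [(0, 0) (26, 0) (26, 87) (0, 87)]
2. ⊥bis P0·P1 via (10.62,52.57): [(0, 54.2447) (0, 0) (26, 0) (26, 50.1447)]  |A|=1357.0619
3. ⊥bis P0·P2 via (3.655,32.55): [(0, 31.9023) (0, 0) (26, 0) (26, 36.51)]  |A|=889.3593
4. ⊥bis P0·P3 via (4.51,51.265): [(0, 31.9023) (0, 0) (26, 0) (26, 36.51)]  |A|=889.3593
5. ⊥bis P0·P4 via (6.17,52.805): [(0, 31.9023) (0, 0) (26, 0) (26, 36.51)]  |A|=889.3593
6. canonical 4-gon: [(0, 31.9023) (0, 0) (26, 0) (26, 36.51)]
7. shoelace: 889.3593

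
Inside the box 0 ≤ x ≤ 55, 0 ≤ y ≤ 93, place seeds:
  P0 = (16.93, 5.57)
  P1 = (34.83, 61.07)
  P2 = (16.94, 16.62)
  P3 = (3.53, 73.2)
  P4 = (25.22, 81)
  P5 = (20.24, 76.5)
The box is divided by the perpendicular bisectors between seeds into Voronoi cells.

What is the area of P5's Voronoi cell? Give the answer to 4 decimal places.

Area of P5's cell: 323.3415

1. box [0,55]×[0,93]: [(0, 0) (55, 0) (55, 93) (0, 93)]
2. ⊥bis P5·P0 via (18.585,41.035): [(0, 41.9023) (55, 39.3357) (55, 93) (0, 93)]  |A|=2880.9564
3. ⊥bis P5·P1 via (27.535,68.785): [(0, 42.749) (53.1441, 93) (0, 93)]  |A|=1335.2736
4. ⊥bis P5·P2 via (18.59,46.56): [(0, 47.5845) (4.8323, 47.3182) (53.1441, 93) (0, 93)]  |A|=1323.5903
5. ⊥bis P5·P3 via (11.885,74.85): [(15.3568, 57.2698) (53.1441, 93) (8.3006, 93)]  |A|=801.1336
6. ⊥bis P5·P4 via (22.73,78.75): [(15.3568, 57.2698) (29.7996, 70.9263) (9.8535, 93) (8.3006, 93)]  |A|=323.3415
7. canonical 4-gon: [(15.3568, 57.2698) (29.7996, 70.9263) (9.8535, 93) (8.3006, 93)]
8. shoelace: 323.3415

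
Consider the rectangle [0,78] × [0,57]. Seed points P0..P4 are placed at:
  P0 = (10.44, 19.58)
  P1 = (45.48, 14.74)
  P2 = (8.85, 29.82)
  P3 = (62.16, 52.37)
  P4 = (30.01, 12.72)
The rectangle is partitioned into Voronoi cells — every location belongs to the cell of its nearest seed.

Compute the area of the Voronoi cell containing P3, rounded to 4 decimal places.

Area of P3's cell: 1104.9488

1. box [0,78]×[0,57]: [(0, 0) (78, 0) (78, 57) (0, 57)]
2. ⊥bis P3·P0 via (36.3,35.975): [(59.1078, 0) (78, 0) (78, 57) (22.9703, 57)]  |A|=2106.7724
3. ⊥bis P3·P1 via (53.82,33.555): [(31.5859, 43.4105) (78, 22.8369) (78, 57) (22.9703, 57)]  |A|=1166.7358
4. ⊥bis P3·P2 via (35.505,41.095): [(35.2039, 41.8068) (78, 22.8369) (78, 57) (28.7772, 57)]  |A|=1104.9488
5. ⊥bis P3·P4 via (46.085,32.545): [(35.2039, 41.8068) (78, 22.8369) (78, 57) (28.7772, 57)]  |A|=1104.9488
6. canonical 4-gon: [(35.2039, 41.8068) (78, 22.8369) (78, 57) (28.7772, 57)]
7. shoelace: 1104.9488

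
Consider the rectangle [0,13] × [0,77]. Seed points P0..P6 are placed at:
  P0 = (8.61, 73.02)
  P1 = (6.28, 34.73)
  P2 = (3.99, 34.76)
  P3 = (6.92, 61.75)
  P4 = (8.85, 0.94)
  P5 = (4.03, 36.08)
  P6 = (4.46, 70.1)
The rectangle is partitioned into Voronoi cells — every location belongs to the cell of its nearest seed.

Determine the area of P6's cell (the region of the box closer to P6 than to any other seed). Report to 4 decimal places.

1. box [0,13]×[0,77]: [(0, 0) (13, 0) (13, 77) (0, 77)]
2. ⊥bis P6·P0 via (6.535,71.56): [(0, 0) (13, 0) (13, 62.3717) (2.7073, 77) (0, 77)]  |A|=925.7181
3. ⊥bis P6·P1 via (5.37,52.415): [(0, 52.1387) (13, 52.8076) (13, 62.3717) (2.7073, 77) (0, 77)]  |A|=243.5672
4. ⊥bis P6·P2 via (4.225,52.43): [(0, 52.4862) (5.3665, 52.4148) (13, 52.8076) (13, 62.3717) (2.7073, 77) (0, 77)]  |A|=242.6347
5. ⊥bis P6·P3 via (5.69,65.925): [(0, 64.2487) (9.674, 67.0987) (2.7073, 77) (0, 77)]  |A|=75.0813
6. ⊥bis P6·P4 via (6.655,35.52): [(0, 64.2487) (9.674, 67.0987) (2.7073, 77) (0, 77)]  |A|=75.0813
7. ⊥bis P6·P5 via (4.245,53.09): [(0, 64.2487) (9.674, 67.0987) (2.7073, 77) (0, 77)]  |A|=75.0813
8. canonical 4-gon: [(0, 64.2487) (9.674, 67.0987) (2.7073, 77) (0, 77)]
9. shoelace: 75.0813

Area of P6's cell: 75.0813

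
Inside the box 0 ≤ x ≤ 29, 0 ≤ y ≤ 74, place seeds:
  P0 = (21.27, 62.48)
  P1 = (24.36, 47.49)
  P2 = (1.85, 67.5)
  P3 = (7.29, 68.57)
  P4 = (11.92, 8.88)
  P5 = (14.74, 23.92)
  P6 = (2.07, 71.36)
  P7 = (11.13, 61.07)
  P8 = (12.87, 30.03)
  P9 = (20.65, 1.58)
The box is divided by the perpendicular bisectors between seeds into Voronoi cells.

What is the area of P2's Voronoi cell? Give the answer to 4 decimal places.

Area of P2's cell: 54.2653

1. box [0,29]×[0,74]: [(0, 0) (29, 0) (29, 74) (0, 74)]
2. ⊥bis P2·P0 via (11.56,64.99): [(0, 20.2698) (13.8891, 74) (0, 74)]  |A|=373.1305
3. ⊥bis P2·P1 via (13.105,57.495): [(0, 42.7527) (8.1947, 51.9712) (13.8891, 74) (0, 74)]  |A|=281.0105
4. ⊥bis P2·P3 via (4.57,68.035): [(0, 42.7527) (7.8139, 51.5428) (3.3967, 74) (0, 74)]  |A|=160.2218
5. ⊥bis P2·P4 via (6.885,38.19): [(0, 42.7527) (7.8139, 51.5428) (3.3967, 74) (0, 74)]  |A|=160.2218
6. ⊥bis P2·P5 via (8.295,45.71): [(0, 43.2565) (0.6076, 43.4362) (7.8139, 51.5428) (3.3967, 74) (0, 74)]  |A|=160.0687
7. ⊥bis P2·P6 via (1.96,69.43): [(0, 69.5417) (0, 43.2565) (0.6076, 43.4362) (7.8139, 51.5428) (4.3221, 69.2954)]  |A|=142.4439
8. ⊥bis P2·P7 via (6.49,64.285): [(0, 69.5417) (0, 54.9184) (5.569, 62.9558) (4.3221, 69.2954)]  |A|=54.2653
9. ⊥bis P2·P8 via (7.36,48.765): [(0, 69.5417) (0, 54.9184) (5.569, 62.9558) (4.3221, 69.2954)]  |A|=54.2653
10. ⊥bis P2·P9 via (11.25,34.54): [(0, 69.5417) (0, 54.9184) (5.569, 62.9558) (4.3221, 69.2954)]  |A|=54.2653
11. canonical 4-gon: [(0, 69.5417) (0, 54.9184) (5.569, 62.9558) (4.3221, 69.2954)]
12. shoelace: 54.2653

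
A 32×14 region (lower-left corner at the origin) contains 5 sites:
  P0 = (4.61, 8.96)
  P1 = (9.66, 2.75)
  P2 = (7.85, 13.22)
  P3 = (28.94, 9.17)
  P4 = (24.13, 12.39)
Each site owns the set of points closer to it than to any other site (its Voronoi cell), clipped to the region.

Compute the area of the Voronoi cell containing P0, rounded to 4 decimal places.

1. box [0,32]×[0,14]: [(0, 0) (32, 0) (32, 14) (0, 14)]
2. ⊥bis P0·P1 via (7.135,5.855): [(0, 0.0528) (17.1509, 14) (0, 14)]  |A|=119.6039
3. ⊥bis P0·P2 via (6.23,11.09): [(0, 0.0528) (10.024, 8.2044) (2.4039, 14) (0, 14)]  |A|=76.8698
4. ⊥bis P0·P3 via (16.775,9.065): [(0, 0.0528) (10.024, 8.2044) (2.4039, 14) (0, 14)]  |A|=76.8698
5. ⊥bis P0·P4 via (14.37,10.675): [(0, 0.0528) (10.024, 8.2044) (2.4039, 14) (0, 14)]  |A|=76.8698
6. canonical 4-gon: [(0, 0.0528) (10.024, 8.2044) (2.4039, 14) (0, 14)]
7. shoelace: 76.8698

Area of P0's cell: 76.8698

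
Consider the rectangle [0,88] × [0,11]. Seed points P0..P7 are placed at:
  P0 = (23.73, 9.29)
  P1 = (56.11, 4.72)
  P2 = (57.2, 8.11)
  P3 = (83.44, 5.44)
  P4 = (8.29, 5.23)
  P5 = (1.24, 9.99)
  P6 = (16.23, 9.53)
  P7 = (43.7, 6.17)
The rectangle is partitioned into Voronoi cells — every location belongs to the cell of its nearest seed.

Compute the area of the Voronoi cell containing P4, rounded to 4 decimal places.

Area of P4's cell: 109.2123

1. box [0,88]×[0,11]: [(0, 0) (88, 0) (88, 11) (0, 11)]
2. ⊥bis P4·P0 via (16.01,7.26): [(0, 0) (17.919, 0) (15.0266, 11) (0, 11)]  |A|=181.2008
3. ⊥bis P4·P1 via (32.2,4.975): [(0, 0) (17.919, 0) (15.0266, 11) (0, 11)]  |A|=181.2008
4. ⊥bis P4·P2 via (32.745,6.67): [(0, 0) (17.919, 0) (15.0266, 11) (0, 11)]  |A|=181.2008
5. ⊥bis P4·P3 via (45.865,5.335): [(0, 0) (17.919, 0) (15.0266, 11) (0, 11)]  |A|=181.2008
6. ⊥bis P4·P5 via (4.765,7.61): [(0, 0.5526) (0, 0) (17.919, 0) (15.0266, 11) (7.0539, 11)]  |A|=144.3536
7. ⊥bis P4·P6 via (12.26,7.38): [(0, 0.5526) (0, 0) (16.2567, 0) (10.2995, 11) (7.0539, 11)]  |A|=109.2123
8. ⊥bis P4·P7 via (25.995,5.7): [(0, 0.5526) (0, 0) (16.2567, 0) (10.2995, 11) (7.0539, 11)]  |A|=109.2123
9. canonical 5-gon: [(0, 0.5526) (0, 0) (16.2567, 0) (10.2995, 11) (7.0539, 11)]
10. shoelace: 109.2123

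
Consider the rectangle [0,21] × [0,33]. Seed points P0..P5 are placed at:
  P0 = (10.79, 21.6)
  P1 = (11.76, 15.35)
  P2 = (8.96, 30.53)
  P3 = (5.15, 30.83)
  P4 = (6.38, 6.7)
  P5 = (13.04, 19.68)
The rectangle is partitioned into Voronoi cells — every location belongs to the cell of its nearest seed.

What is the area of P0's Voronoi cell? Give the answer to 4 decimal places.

1. box [0,21]×[0,33]: [(0, 0) (21, 0) (21, 33) (0, 33)]
2. ⊥bis P0·P1 via (11.275,18.475): [(0, 16.7251) (21, 19.9843) (21, 33) (0, 33)]  |A|=307.5509
3. ⊥bis P0·P2 via (9.875,26.065): [(0, 24.0413) (0, 16.7251) (21, 19.9843) (21, 28.3448)]  |A|=164.6055
4. ⊥bis P0·P3 via (7.97,26.215): [(6.6394, 25.4019) (0, 21.3449) (0, 16.7251) (21, 19.9843) (21, 28.3448)]  |A|=155.6542
5. ⊥bis P0·P4 via (8.585,14.15): [(6.6394, 25.4019) (0, 21.3449) (0, 16.7251) (21, 19.9843) (21, 28.3448)]  |A|=155.6542
6. ⊥bis P0·P5 via (11.915,20.64): [(17.9578, 27.7214) (6.6394, 25.4019) (0, 21.3449) (0, 16.7251) (9.8832, 18.259)]  |A|=97.3069
7. canonical 5-gon: [(17.9578, 27.7214) (6.6394, 25.4019) (0, 21.3449) (0, 16.7251) (9.8832, 18.259)]
8. shoelace: 97.3069

Area of P0's cell: 97.3069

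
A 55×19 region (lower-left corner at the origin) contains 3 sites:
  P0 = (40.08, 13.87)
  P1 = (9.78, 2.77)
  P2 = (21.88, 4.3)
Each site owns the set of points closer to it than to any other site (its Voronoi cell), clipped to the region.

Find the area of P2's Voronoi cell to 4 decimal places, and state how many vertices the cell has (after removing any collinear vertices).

1. box [0,55]×[0,19]: [(0, 0) (55, 0) (55, 19) (0, 19)]
2. ⊥bis P2·P0 via (30.98,9.085): [(0, 0) (35.7571, 0) (25.7665, 19) (0, 19)]  |A|=584.4739
3. ⊥bis P2·P1 via (15.83,3.535): [(16.277, 0) (35.7571, 0) (25.7665, 19) (13.8745, 19)]  |A|=298.0347
4. canonical 4-gon: [(16.277, 0) (35.7571, 0) (25.7665, 19) (13.8745, 19)]
5. shoelace: 298.0347

Area of P2's cell: 298.0347 (4 vertices)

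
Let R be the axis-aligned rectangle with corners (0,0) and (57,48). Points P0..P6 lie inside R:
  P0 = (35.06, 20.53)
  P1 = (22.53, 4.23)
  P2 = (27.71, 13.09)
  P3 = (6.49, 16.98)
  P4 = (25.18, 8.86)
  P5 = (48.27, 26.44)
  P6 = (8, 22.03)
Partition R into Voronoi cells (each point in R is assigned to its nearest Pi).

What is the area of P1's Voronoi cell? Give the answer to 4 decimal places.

Area of P1's cell: 167.8217

1. box [0,57]×[0,48]: [(0, 0) (57, 0) (57, 48) (0, 48)]
2. ⊥bis P1·P0 via (28.795,12.38): [(0, 34.5151) (0, 0) (44.8999, 0)]  |A|=774.8606
3. ⊥bis P1·P2 via (25.12,8.66): [(0, 23.3464) (0, 0) (39.9323, 0)]  |A|=466.1377
4. ⊥bis P1·P3 via (14.51,10.605): [(16.8208, 13.5121) (6.0802, 0) (39.9323, 0)]  |A|=228.7064
5. ⊥bis P1·P4 via (23.855,6.545): [(15.214, 11.4907) (6.0802, 0) (35.2902, 0)]  |A|=167.8217
6. ⊥bis P1·P5 via (35.4,15.335): [(15.214, 11.4907) (6.0802, 0) (35.2902, 0)]  |A|=167.8217
7. ⊥bis P1·P6 via (15.265,13.13): [(15.214, 11.4907) (6.0802, 0) (35.2902, 0)]  |A|=167.8217
8. canonical 3-gon: [(15.214, 11.4907) (6.0802, 0) (35.2902, 0)]
9. shoelace: 167.8217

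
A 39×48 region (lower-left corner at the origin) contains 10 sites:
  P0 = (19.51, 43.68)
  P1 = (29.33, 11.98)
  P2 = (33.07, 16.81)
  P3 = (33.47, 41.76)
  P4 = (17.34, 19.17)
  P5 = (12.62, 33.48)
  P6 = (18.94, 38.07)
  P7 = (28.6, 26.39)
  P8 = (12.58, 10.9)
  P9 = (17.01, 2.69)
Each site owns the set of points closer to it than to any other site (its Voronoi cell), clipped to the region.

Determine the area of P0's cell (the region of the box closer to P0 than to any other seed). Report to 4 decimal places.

1. box [0,39]×[0,48]: [(0, 0) (39, 0) (39, 48) (0, 48)]
2. ⊥bis P0·P1 via (24.42,27.83): [(0, 20.2652) (39, 32.3466) (39, 48) (0, 48)]  |A|=846.0704
3. ⊥bis P0·P2 via (26.29,30.245): [(0, 20.2652) (16.8699, 25.4912) (39, 36.6591) (39, 48) (0, 48)]  |A|=798.352
4. ⊥bis P0·P3 via (26.49,42.72): [(0, 20.2652) (16.8699, 25.4912) (24.6612, 29.423) (27.2162, 48) (0, 48)]  |A|=607.5908
5. ⊥bis P0·P4 via (18.425,31.425): [(0, 33.0563) (24.8582, 30.8554) (27.2162, 48) (0, 48)]  |A|=419.042
6. ⊥bis P0·P5 via (16.065,38.58): [(25.0828, 32.4886) (27.2162, 48) (2.1196, 48)]  |A|=194.6424
7. ⊥bis P0·P6 via (19.225,40.875): [(11.5065, 41.6592) (26.1396, 40.1724) (27.2162, 48) (2.1196, 48)]  |A|=137.637
8. ⊥bis P0·P7 via (24.055,35.035): [(11.5065, 41.6592) (26.1396, 40.1724) (27.2162, 48) (2.1196, 48)]  |A|=137.637
9. ⊥bis P0·P8 via (16.045,27.29): [(11.5065, 41.6592) (26.1396, 40.1724) (27.2162, 48) (2.1196, 48)]  |A|=137.637
10. ⊥bis P0·P9 via (18.26,23.185): [(11.5065, 41.6592) (26.1396, 40.1724) (27.2162, 48) (2.1196, 48)]  |A|=137.637
11. canonical 4-gon: [(11.5065, 41.6592) (26.1396, 40.1724) (27.2162, 48) (2.1196, 48)]
12. shoelace: 137.637

Area of P0's cell: 137.6370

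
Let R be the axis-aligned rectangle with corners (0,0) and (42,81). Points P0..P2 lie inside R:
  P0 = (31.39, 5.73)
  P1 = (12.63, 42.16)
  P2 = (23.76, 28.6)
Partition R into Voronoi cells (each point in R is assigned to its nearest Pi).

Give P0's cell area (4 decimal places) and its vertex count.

1. box [0,42]×[0,81]: [(0, 0) (42, 0) (42, 81) (0, 81)]
2. ⊥bis P0·P1 via (22.01,23.945): [(0, 12.6107) (0, 0) (42, 0) (42, 34.2391)]  |A|=983.8454
3. ⊥bis P0·P2 via (27.575,17.165): [(0, 7.9653) (0, 0) (42, 0) (42, 21.9775)]  |A|=628.7995
4. canonical 4-gon: [(0, 7.9653) (0, 0) (42, 0) (42, 21.9775)]
5. shoelace: 628.7995

Area of P0's cell: 628.7995 (4 vertices)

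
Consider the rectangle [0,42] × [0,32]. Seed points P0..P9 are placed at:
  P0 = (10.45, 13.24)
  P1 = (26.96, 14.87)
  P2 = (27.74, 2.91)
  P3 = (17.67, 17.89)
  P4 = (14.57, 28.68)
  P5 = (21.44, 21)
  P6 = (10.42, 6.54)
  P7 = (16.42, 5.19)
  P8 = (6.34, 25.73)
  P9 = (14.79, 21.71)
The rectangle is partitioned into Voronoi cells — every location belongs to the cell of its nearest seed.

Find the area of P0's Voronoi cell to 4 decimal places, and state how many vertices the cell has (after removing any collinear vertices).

Area of P0's cell: 122.6025 (6 vertices)

1. box [0,42]×[0,32]: [(0, 0) (42, 0) (42, 32) (0, 32)]
2. ⊥bis P0·P1 via (18.705,14.055): [(0, 0) (20.0926, 0) (16.9333, 32) (0, 32)]  |A|=592.4152
3. ⊥bis P0·P2 via (19.095,8.075): [(0, 0) (14.2705, 0) (19.267, 8.3628) (16.9333, 32) (0, 32)]  |A|=568.0706
4. ⊥bis P0·P3 via (14.06,15.565): [(0, 0) (14.2705, 0) (18.9934, 7.905) (3.4751, 32) (0, 32)]  |A|=402.1653
5. ⊥bis P0·P4 via (12.51,20.96): [(0, 24.2982) (0, 0) (14.2705, 0) (18.9934, 7.905) (10.186, 21.5801)]  |A|=344.8347
6. ⊥bis P0·P5 via (15.945,17.12): [(0, 24.2982) (0, 0) (14.2705, 0) (18.9934, 7.905) (10.186, 21.5801)]  |A|=344.8347
7. ⊥bis P0·P6 via (10.435,9.89): [(0, 24.2982) (0, 9.9367) (17.736, 9.8573) (10.186, 21.5801)]  |A|=176.801
8. ⊥bis P0·P7 via (13.435,9.215): [(0, 24.2982) (0, 9.9367) (14.3217, 9.8726) (16.6257, 11.5813) (10.186, 21.5801)]  |A|=173.8664
9. ⊥bis P0·P8 via (8.395,19.485): [(0, 16.7225) (0, 9.9367) (14.3217, 9.8726) (16.6257, 11.5813) (10.9862, 20.3377)]  |A|=127.0122
10. ⊥bis P0·P9 via (12.62,17.475): [(8.5791, 19.5456) (0, 16.7225) (0, 9.9367) (14.3217, 9.8726) (16.6257, 11.5813) (12.9332, 17.3145)]  |A|=122.6025
11. canonical 6-gon: [(8.5791, 19.5456) (0, 16.7225) (0, 9.9367) (14.3217, 9.8726) (16.6257, 11.5813) (12.9332, 17.3145)]
12. shoelace: 122.6025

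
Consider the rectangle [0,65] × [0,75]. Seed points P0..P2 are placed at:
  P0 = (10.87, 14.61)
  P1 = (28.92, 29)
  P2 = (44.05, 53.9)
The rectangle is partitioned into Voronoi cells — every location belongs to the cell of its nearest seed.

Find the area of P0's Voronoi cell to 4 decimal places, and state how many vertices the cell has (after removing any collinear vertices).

1. box [0,65]×[0,75]: [(0, 0) (65, 0) (65, 75) (0, 75)]
2. ⊥bis P0·P1 via (19.895,21.805): [(0, 46.7602) (0, 0) (37.2786, 0)]  |A|=871.5766
3. ⊥bis P0·P2 via (27.46,34.255): [(0, 46.7602) (0, 0) (37.2786, 0)]  |A|=871.5766
4. canonical 3-gon: [(0, 46.7602) (0, 0) (37.2786, 0)]
5. shoelace: 871.5766

Area of P0's cell: 871.5766 (3 vertices)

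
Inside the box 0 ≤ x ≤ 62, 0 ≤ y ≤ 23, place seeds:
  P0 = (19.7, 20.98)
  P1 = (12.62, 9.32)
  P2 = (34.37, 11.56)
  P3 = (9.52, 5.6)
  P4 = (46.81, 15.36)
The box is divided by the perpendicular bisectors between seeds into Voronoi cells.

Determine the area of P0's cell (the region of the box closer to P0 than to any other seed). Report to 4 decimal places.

Area of P0's cell: 172.7802

1. box [0,62]×[0,23]: [(0, 0) (62, 0) (62, 23) (0, 23)]
2. ⊥bis P0·P1 via (16.16,15.15): [(41.1104, 0) (62, 0) (62, 23) (3.2319, 23)]  |A|=916.0634
3. ⊥bis P0·P2 via (27.035,16.27): [(23.4669, 10.7132) (31.3565, 23) (3.2319, 23)]  |A|=172.7802
4. ⊥bis P0·P3 via (14.61,13.29): [(23.4669, 10.7132) (31.3565, 23) (3.2319, 23)]  |A|=172.7802
5. ⊥bis P0·P4 via (33.255,18.17): [(23.4669, 10.7132) (31.3565, 23) (3.2319, 23)]  |A|=172.7802
6. canonical 3-gon: [(23.4669, 10.7132) (31.3565, 23) (3.2319, 23)]
7. shoelace: 172.7802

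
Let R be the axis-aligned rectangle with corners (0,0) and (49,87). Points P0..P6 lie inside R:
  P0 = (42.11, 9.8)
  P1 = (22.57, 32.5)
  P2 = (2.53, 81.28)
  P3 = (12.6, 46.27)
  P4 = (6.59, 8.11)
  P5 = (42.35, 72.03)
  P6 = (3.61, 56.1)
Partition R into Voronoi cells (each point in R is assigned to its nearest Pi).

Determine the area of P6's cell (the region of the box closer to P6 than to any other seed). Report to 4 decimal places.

Area of P6's cell: 333.4371

1. box [0,49]×[0,87]: [(0, 0) (49, 0) (49, 87) (0, 87)]
2. ⊥bis P6·P0 via (22.86,32.95): [(0, 13.9411) (49, 54.6863) (49, 87) (0, 87)]  |A|=2581.628
3. ⊥bis P6·P1 via (13.09,44.3): [(0, 33.7836) (49, 73.1497) (49, 87) (0, 87)]  |A|=1643.1328
4. ⊥bis P6·P2 via (3.07,68.69): [(0, 68.5583) (0, 33.7836) (45.7262, 70.5196)]  |A|=795.057
5. ⊥bis P6·P3 via (8.105,51.185): [(28.4352, 69.7779) (0, 68.5583) (0, 43.7726)]  |A|=352.3938
6. ⊥bis P6·P4 via (5.1,32.105): [(28.4352, 69.7779) (0, 68.5583) (0, 43.7726)]  |A|=352.3938
7. ⊥bis P6·P5 via (22.98,64.065): [(22.7637, 64.5911) (20.7661, 69.449) (0, 68.5583) (0, 43.7726)]  |A|=333.4371
8. canonical 4-gon: [(22.7637, 64.5911) (20.7661, 69.449) (0, 68.5583) (0, 43.7726)]
9. shoelace: 333.4371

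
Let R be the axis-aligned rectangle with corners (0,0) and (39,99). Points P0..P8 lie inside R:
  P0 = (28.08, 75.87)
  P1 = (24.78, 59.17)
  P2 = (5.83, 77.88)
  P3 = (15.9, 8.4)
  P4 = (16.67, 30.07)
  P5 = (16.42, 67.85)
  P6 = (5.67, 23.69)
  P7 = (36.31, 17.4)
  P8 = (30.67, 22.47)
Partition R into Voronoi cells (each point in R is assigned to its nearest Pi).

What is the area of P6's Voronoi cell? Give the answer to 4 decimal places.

Area of P6's cell: 290.8232

1. box [0,39]×[0,99]: [(0, 0) (39, 0) (39, 99) (0, 99)]
2. ⊥bis P6·P0 via (16.875,49.78): [(0, 57.0274) (0, 0) (39, 0) (39, 40.2779)]  |A|=1897.4525
3. ⊥bis P6·P1 via (15.225,41.43): [(0, 49.6304) (0, 0) (39, 0) (39, 28.6245)]  |A|=1525.9697
4. ⊥bis P6·P2 via (5.75,50.785): [(0, 49.6304) (0, 0) (39, 0) (39, 28.6245)]  |A|=1525.9697
5. ⊥bis P6·P3 via (10.785,16.045): [(33.7849, 31.4334) (0, 49.6304) (0, 8.8291)]  |A|=689.2326
6. ⊥bis P6·P4 via (11.17,26.88): [(15.5898, 19.2597) (0, 46.1386) (0, 8.8291)]  |A|=290.8232
7. ⊥bis P6·P5 via (11.045,45.77): [(15.5898, 19.2597) (0, 46.1386) (0, 8.8291)]  |A|=290.8232
8. ⊥bis P6·P7 via (20.99,20.545): [(15.5898, 19.2597) (0, 46.1386) (0, 8.8291)]  |A|=290.8232
9. ⊥bis P6·P8 via (18.17,23.08): [(15.5898, 19.2597) (0, 46.1386) (0, 8.8291)]  |A|=290.8232
10. canonical 3-gon: [(15.5898, 19.2597) (0, 46.1386) (0, 8.8291)]
11. shoelace: 290.8232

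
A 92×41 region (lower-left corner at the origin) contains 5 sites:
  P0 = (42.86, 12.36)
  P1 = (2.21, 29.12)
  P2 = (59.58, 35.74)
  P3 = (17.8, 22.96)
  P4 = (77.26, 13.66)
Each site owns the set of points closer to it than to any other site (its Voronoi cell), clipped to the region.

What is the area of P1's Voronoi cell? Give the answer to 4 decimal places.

Area of P1's cell: 320.5584

1. box [0,92]×[0,41]: [(0, 0) (92, 0) (92, 41) (0, 41)]
2. ⊥bis P1·P0 via (22.535,20.74): [(0, 0) (13.9839, 0) (30.8882, 41) (0, 41)]  |A|=919.878
3. ⊥bis P1·P2 via (30.895,32.43): [(0, 0) (13.9839, 0) (30.1209, 39.1389) (29.9061, 41) (0, 41)]  |A|=918.9641
4. ⊥bis P1·P3 via (10.005,26.04): [(0, 0.7189) (15.9161, 41) (0, 41)]  |A|=320.5584
5. ⊥bis P1·P4 via (39.735,21.39): [(0, 0.7189) (15.9161, 41) (0, 41)]  |A|=320.5584
6. canonical 3-gon: [(0, 0.7189) (15.9161, 41) (0, 41)]
7. shoelace: 320.5584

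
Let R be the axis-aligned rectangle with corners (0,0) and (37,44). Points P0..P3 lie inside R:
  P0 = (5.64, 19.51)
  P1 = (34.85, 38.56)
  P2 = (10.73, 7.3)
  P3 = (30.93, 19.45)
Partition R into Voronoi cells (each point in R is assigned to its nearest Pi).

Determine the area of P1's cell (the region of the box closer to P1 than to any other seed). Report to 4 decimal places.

1. box [0,37]×[0,44]: [(0, 0) (37, 0) (37, 44) (0, 44)]
2. ⊥bis P1·P0 via (20.245,29.035): [(37, 3.344) (37, 44) (10.4852, 44)]  |A|=538.9925
3. ⊥bis P1·P2 via (22.79,22.93): [(25.6816, 20.6988) (37, 11.9657) (37, 44) (10.4852, 44)]  |A|=490.2009
4. ⊥bis P1·P3 via (32.89,29.005): [(18.3147, 31.9948) (37, 28.1619) (37, 44) (10.4852, 44)]  |A|=307.1272
5. canonical 4-gon: [(18.3147, 31.9948) (37, 28.1619) (37, 44) (10.4852, 44)]
6. shoelace: 307.1272

Area of P1's cell: 307.1272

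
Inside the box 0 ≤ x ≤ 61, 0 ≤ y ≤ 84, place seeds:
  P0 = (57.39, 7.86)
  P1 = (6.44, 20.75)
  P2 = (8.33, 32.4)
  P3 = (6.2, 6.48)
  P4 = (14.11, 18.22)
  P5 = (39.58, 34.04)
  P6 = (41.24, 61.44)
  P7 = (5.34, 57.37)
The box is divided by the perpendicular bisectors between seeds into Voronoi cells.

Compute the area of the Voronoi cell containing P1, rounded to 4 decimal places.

Area of P1's cell: 137.7888

1. box [0,61]×[0,84]: [(0, 0) (61, 0) (61, 84) (0, 84)]
2. ⊥bis P1·P0 via (31.915,14.305): [(0, 0) (28.2959, 0) (49.5474, 84) (0, 84)]  |A|=3269.4182
3. ⊥bis P1·P2 via (7.385,26.575): [(0, 27.7731) (0, 0) (28.2959, 0) (33.9297, 22.2686)]  |A|=786.2221
4. ⊥bis P1·P3 via (6.32,13.615): [(0, 27.7731) (0, 13.7213) (31.6327, 13.1893) (33.9297, 22.2686)]  |A|=382.5996
5. ⊥bis P1·P4 via (10.275,19.485): [(12.3481, 25.7698) (0, 27.7731) (0, 13.7213) (8.3276, 13.5812)]  |A|=137.7888
6. ⊥bis P1·P5 via (23.01,27.395): [(12.3481, 25.7698) (0, 27.7731) (0, 13.7213) (8.3276, 13.5812)]  |A|=137.7888
7. ⊥bis P1·P6 via (23.84,41.095): [(12.3481, 25.7698) (0, 27.7731) (0, 13.7213) (8.3276, 13.5812)]  |A|=137.7888
8. ⊥bis P1·P7 via (5.89,39.06): [(12.3481, 25.7698) (0, 27.7731) (0, 13.7213) (8.3276, 13.5812)]  |A|=137.7888
9. canonical 4-gon: [(12.3481, 25.7698) (0, 27.7731) (0, 13.7213) (8.3276, 13.5812)]
10. shoelace: 137.7888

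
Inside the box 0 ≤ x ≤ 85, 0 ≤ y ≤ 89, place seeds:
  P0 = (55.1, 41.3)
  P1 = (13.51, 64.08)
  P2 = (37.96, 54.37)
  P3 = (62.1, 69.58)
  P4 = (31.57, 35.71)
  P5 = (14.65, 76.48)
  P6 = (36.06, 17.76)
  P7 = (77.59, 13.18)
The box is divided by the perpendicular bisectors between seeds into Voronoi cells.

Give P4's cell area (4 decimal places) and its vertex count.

1. box [0,85]×[0,89]: [(0, 0) (85, 0) (85, 89) (0, 89)]
2. ⊥bis P4·P0 via (43.335,38.505): [(0, 0) (52.4826, 0) (31.339, 89) (0, 89)]  |A|=3730.0588
3. ⊥bis P4·P1 via (22.54,49.895): [(0, 35.5463) (0, 0) (52.4826, 0) (38.2528, 59.8976)]  |A|=2251.6627
4. ⊥bis P4·P2 via (34.765,45.04): [(21.8571, 49.4602) (0, 35.5463) (0, 0) (52.4826, 0) (42.4039, 42.4241)]  |A|=2086.7539
5. ⊥bis P4·P3 via (46.835,52.645): [(21.8571, 49.4602) (0, 35.5463) (0, 0) (52.4826, 0) (42.4039, 42.4241)]  |A|=2086.7539
6. ⊥bis P4·P5 via (23.11,56.095): [(21.8571, 49.4602) (0, 35.5463) (0, 0) (52.4826, 0) (42.4039, 42.4241)]  |A|=2086.7539
7. ⊥bis P4·P6 via (33.815,26.735): [(21.8571, 49.4602) (0, 35.5463) (0, 18.2765) (45.4403, 29.643) (42.4039, 42.4241)]  |A|=893.6381
8. ⊥bis P4·P7 via (54.58,24.445): [(21.8571, 49.4602) (0, 35.5463) (0, 18.2765) (45.4403, 29.643) (42.4039, 42.4241)]  |A|=893.6381
9. canonical 5-gon: [(21.8571, 49.4602) (0, 35.5463) (0, 18.2765) (45.4403, 29.643) (42.4039, 42.4241)]
10. shoelace: 893.6381

Area of P4's cell: 893.6381 (5 vertices)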